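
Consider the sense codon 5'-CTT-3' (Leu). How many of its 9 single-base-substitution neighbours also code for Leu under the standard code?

3

Position 1: none → 0 synonymous.
Position 2: none → 0 synonymous.
Position 3: CTC, CTA, CTG → 3 synonymous.
Total: 0 + 0 + 3 = 3.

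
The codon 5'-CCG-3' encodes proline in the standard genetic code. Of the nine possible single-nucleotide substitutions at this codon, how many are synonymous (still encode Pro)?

3

Position 1: none → 0 synonymous.
Position 2: none → 0 synonymous.
Position 3: CCT, CCC, CCA → 3 synonymous.
Total: 0 + 0 + 3 = 3.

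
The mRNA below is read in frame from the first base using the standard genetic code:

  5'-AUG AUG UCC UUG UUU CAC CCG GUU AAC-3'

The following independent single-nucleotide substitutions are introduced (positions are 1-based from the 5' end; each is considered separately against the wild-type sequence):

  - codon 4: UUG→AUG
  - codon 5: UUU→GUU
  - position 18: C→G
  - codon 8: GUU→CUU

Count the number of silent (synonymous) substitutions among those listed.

Codon 4: UUG (Leu) → AUG (Met) — missense.
Codon 5: UUU (Phe) → GUU (Val) — missense.
Codon 6: CAC (His) → CAG (Gln) — missense.
Codon 8: GUU (Val) → CUU (Leu) — missense.
Synonymous: 0 of 4.

0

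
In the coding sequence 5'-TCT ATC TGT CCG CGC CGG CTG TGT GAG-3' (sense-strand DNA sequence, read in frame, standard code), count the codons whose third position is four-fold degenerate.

5

Codon 1 TCT (Ser): third position 4-fold.
Codon 2 ATC (Ile): third position 3-fold.
Codon 3 TGT (Cys): third position 2-fold.
Codon 4 CCG (Pro): third position 4-fold.
Codon 5 CGC (Arg): third position 4-fold.
Codon 6 CGG (Arg): third position 4-fold.
Codon 7 CTG (Leu): third position 4-fold.
Codon 8 TGT (Cys): third position 2-fold.
Codon 9 GAG (Glu): third position 2-fold.
Four-fold degenerate third positions: 5.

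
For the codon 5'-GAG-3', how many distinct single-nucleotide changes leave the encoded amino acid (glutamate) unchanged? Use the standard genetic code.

Position 1: none → 0 synonymous.
Position 2: none → 0 synonymous.
Position 3: GAA → 1 synonymous.
Total: 0 + 0 + 1 = 1.

1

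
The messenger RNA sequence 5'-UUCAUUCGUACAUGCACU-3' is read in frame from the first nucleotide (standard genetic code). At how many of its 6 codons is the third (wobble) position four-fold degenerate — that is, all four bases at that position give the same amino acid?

3

Codon 1 UUC (Phe): third position 2-fold.
Codon 2 AUU (Ile): third position 3-fold.
Codon 3 CGU (Arg): third position 4-fold.
Codon 4 ACA (Thr): third position 4-fold.
Codon 5 UGC (Cys): third position 2-fold.
Codon 6 ACU (Thr): third position 4-fold.
Four-fold degenerate third positions: 3.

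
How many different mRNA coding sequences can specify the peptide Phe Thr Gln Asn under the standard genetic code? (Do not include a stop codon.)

32

Phe: 2 codons.
Thr: 4 codons.
Gln: 2 codons.
Asn: 2 codons.
2 × 4 × 2 × 2 = 32.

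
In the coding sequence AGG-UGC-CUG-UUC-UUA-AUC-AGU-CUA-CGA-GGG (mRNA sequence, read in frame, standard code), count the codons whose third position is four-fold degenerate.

Codon 1 AGG (Arg): third position 2-fold.
Codon 2 UGC (Cys): third position 2-fold.
Codon 3 CUG (Leu): third position 4-fold.
Codon 4 UUC (Phe): third position 2-fold.
Codon 5 UUA (Leu): third position 2-fold.
Codon 6 AUC (Ile): third position 3-fold.
Codon 7 AGU (Ser): third position 2-fold.
Codon 8 CUA (Leu): third position 4-fold.
Codon 9 CGA (Arg): third position 4-fold.
Codon 10 GGG (Gly): third position 4-fold.
Four-fold degenerate third positions: 4.

4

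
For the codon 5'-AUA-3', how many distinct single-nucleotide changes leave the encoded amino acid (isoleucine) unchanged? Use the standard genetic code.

Position 1: none → 0 synonymous.
Position 2: none → 0 synonymous.
Position 3: AUU, AUC → 2 synonymous.
Total: 0 + 0 + 2 = 2.

2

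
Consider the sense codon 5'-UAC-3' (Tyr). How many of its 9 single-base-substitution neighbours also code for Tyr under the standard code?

1

Position 1: none → 0 synonymous.
Position 2: none → 0 synonymous.
Position 3: UAU → 1 synonymous.
Total: 0 + 0 + 1 = 1.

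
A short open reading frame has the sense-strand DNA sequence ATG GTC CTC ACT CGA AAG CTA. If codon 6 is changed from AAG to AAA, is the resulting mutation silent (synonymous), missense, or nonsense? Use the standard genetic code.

Position 18 falls in codon 6: AAG → Lys.
After the substitution the codon is AAA → Lys.
Both encode Lys, so the change is synonymous.

silent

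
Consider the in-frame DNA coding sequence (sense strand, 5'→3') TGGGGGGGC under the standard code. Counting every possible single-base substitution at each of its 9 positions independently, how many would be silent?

Codon 1 (TGG, Trp): 0 synonymous substitutions.
Codon 2 (GGG, Gly): 3 synonymous substitutions.
Codon 3 (GGC, Gly): 3 synonymous substitutions.
Total: 0 + 3 + 3 = 6.

6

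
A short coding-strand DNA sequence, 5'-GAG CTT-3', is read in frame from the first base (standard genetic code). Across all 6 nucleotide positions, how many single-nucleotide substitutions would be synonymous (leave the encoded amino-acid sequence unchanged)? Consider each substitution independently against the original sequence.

4

Codon 1 (GAG, Glu): 1 synonymous substitution.
Codon 2 (CTT, Leu): 3 synonymous substitutions.
Total: 1 + 3 = 4.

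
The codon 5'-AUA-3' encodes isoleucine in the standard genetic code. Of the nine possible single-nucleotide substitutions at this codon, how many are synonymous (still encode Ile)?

Position 1: none → 0 synonymous.
Position 2: none → 0 synonymous.
Position 3: AUU, AUC → 2 synonymous.
Total: 0 + 0 + 2 = 2.

2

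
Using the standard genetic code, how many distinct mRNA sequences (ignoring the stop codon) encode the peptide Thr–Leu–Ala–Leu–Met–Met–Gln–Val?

Thr: 4 codons.
Leu: 6 codons.
Ala: 4 codons.
Leu: 6 codons.
Met: 1 codon.
Met: 1 codon.
Gln: 2 codons.
Val: 4 codons.
4 × 6 × 4 × 6 × 1 × 1 × 2 × 4 = 4608.

4608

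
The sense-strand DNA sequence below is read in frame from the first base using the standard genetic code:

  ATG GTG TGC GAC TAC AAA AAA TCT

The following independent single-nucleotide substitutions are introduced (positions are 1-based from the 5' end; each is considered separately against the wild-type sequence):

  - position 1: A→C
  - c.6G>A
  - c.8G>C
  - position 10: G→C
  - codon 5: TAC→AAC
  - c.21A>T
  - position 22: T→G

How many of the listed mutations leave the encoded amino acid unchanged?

Codon 1: ATG (Met) → CTG (Leu) — missense.
Codon 2: GTG (Val) → GTA (Val) — synonymous.
Codon 3: TGC (Cys) → TCC (Ser) — missense.
Codon 4: GAC (Asp) → CAC (His) — missense.
Codon 5: TAC (Tyr) → AAC (Asn) — missense.
Codon 7: AAA (Lys) → AAT (Asn) — missense.
Codon 8: TCT (Ser) → GCT (Ala) — missense.
Synonymous: 1 of 7.

1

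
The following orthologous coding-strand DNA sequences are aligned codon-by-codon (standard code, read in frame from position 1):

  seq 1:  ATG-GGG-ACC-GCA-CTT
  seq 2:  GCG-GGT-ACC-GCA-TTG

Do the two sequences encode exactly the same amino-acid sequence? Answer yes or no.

Codon 1: ATG Met / GCG Ala — nonsynonymous.
Codon 2: GGG Gly / GGT Gly — synonymous.
Codon 3: ACC Thr / ACC Thr — identical.
Codon 4: GCA Ala / GCA Ala — identical.
Codon 5: CTT Leu / TTG Leu — synonymous.
Nonsynonymous differences: 1 → different protein.

no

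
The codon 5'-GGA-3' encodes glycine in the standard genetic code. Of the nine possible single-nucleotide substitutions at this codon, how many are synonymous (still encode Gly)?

3

Position 1: none → 0 synonymous.
Position 2: none → 0 synonymous.
Position 3: GGT, GGC, GGG → 3 synonymous.
Total: 0 + 0 + 3 = 3.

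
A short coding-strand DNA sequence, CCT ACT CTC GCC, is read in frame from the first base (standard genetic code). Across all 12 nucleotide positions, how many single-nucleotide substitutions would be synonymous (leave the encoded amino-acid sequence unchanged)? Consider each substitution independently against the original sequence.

Codon 1 (CCT, Pro): 3 synonymous substitutions.
Codon 2 (ACT, Thr): 3 synonymous substitutions.
Codon 3 (CTC, Leu): 3 synonymous substitutions.
Codon 4 (GCC, Ala): 3 synonymous substitutions.
Total: 3 + 3 + 3 + 3 = 12.

12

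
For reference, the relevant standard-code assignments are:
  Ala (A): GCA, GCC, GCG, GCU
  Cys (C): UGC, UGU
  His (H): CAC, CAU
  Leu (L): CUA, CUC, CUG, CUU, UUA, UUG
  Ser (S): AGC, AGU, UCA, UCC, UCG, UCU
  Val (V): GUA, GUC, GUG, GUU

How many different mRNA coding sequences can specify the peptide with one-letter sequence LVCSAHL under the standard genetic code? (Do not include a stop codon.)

13824

Leu: 6 codons.
Val: 4 codons.
Cys: 2 codons.
Ser: 6 codons.
Ala: 4 codons.
His: 2 codons.
Leu: 6 codons.
6 × 4 × 2 × 6 × 4 × 2 × 6 = 13824.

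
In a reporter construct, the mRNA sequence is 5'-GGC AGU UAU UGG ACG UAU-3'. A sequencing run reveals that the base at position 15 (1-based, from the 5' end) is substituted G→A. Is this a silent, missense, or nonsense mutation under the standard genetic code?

Position 15 falls in codon 5: ACG → Thr.
After the substitution the codon is ACA → Thr.
Both encode Thr, so the change is synonymous.

silent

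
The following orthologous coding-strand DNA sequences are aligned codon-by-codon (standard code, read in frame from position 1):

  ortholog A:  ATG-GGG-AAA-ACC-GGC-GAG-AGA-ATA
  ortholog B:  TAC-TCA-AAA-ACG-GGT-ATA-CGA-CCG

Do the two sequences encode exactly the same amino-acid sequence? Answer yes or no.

no

Codon 1: ATG Met / TAC Tyr — nonsynonymous.
Codon 2: GGG Gly / TCA Ser — nonsynonymous.
Codon 3: AAA Lys / AAA Lys — identical.
Codon 4: ACC Thr / ACG Thr — synonymous.
Codon 5: GGC Gly / GGT Gly — synonymous.
Codon 6: GAG Glu / ATA Ile — nonsynonymous.
Codon 7: AGA Arg / CGA Arg — synonymous.
Codon 8: ATA Ile / CCG Pro — nonsynonymous.
Nonsynonymous differences: 4 → different protein.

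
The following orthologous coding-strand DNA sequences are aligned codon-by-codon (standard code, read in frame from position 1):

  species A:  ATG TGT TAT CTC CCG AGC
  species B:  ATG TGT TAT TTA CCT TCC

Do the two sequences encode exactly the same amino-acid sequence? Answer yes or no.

yes

Codon 1: ATG Met / ATG Met — identical.
Codon 2: TGT Cys / TGT Cys — identical.
Codon 3: TAT Tyr / TAT Tyr — identical.
Codon 4: CTC Leu / TTA Leu — synonymous.
Codon 5: CCG Pro / CCT Pro — synonymous.
Codon 6: AGC Ser / TCC Ser — synonymous.
Nonsynonymous differences: 0 → same protein.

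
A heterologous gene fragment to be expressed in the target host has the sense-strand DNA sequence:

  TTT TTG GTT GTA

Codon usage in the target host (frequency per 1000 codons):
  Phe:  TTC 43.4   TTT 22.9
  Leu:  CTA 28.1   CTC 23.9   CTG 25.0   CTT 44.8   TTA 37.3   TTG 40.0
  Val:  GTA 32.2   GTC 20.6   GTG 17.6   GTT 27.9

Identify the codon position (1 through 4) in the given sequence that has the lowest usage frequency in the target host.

Codon 1 TTT (Phe): 22.9 per 1000.
Codon 2 TTG (Leu): 40.0 per 1000.
Codon 3 GTT (Val): 27.9 per 1000.
Codon 4 GTA (Val): 32.2 per 1000.
Lowest frequency is 22.9 at codon 1.

1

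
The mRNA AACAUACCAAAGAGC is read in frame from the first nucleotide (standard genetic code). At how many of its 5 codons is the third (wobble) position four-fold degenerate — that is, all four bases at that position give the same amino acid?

1

Codon 1 AAC (Asn): third position 2-fold.
Codon 2 AUA (Ile): third position 3-fold.
Codon 3 CCA (Pro): third position 4-fold.
Codon 4 AAG (Lys): third position 2-fold.
Codon 5 AGC (Ser): third position 2-fold.
Four-fold degenerate third positions: 1.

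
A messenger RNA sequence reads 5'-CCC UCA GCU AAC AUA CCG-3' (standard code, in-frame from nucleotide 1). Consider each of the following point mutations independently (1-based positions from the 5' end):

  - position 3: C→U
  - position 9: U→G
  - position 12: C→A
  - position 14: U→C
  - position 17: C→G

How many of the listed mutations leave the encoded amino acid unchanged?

Codon 1: CCC (Pro) → CCU (Pro) — synonymous.
Codon 3: GCU (Ala) → GCG (Ala) — synonymous.
Codon 4: AAC (Asn) → AAA (Lys) — missense.
Codon 5: AUA (Ile) → ACA (Thr) — missense.
Codon 6: CCG (Pro) → CGG (Arg) — missense.
Synonymous: 2 of 5.

2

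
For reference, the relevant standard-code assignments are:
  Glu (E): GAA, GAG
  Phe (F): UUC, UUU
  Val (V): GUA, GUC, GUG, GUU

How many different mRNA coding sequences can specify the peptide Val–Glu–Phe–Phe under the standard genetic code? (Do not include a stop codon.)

Val: 4 codons.
Glu: 2 codons.
Phe: 2 codons.
Phe: 2 codons.
4 × 2 × 2 × 2 = 32.

32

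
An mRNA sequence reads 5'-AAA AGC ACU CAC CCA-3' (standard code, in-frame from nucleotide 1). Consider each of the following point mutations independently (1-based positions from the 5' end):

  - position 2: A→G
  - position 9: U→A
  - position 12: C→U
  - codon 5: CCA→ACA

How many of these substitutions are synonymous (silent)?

2

Codon 1: AAA (Lys) → AGA (Arg) — missense.
Codon 3: ACU (Thr) → ACA (Thr) — synonymous.
Codon 4: CAC (His) → CAU (His) — synonymous.
Codon 5: CCA (Pro) → ACA (Thr) — missense.
Synonymous: 2 of 4.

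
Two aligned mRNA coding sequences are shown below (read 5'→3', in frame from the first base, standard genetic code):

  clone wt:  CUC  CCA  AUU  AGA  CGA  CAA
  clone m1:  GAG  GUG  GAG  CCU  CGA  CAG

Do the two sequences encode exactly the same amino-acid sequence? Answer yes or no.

Codon 1: CUC Leu / GAG Glu — nonsynonymous.
Codon 2: CCA Pro / GUG Val — nonsynonymous.
Codon 3: AUU Ile / GAG Glu — nonsynonymous.
Codon 4: AGA Arg / CCU Pro — nonsynonymous.
Codon 5: CGA Arg / CGA Arg — identical.
Codon 6: CAA Gln / CAG Gln — synonymous.
Nonsynonymous differences: 4 → different protein.

no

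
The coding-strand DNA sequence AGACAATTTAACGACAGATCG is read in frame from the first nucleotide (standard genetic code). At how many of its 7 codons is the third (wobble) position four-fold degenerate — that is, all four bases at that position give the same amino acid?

Codon 1 AGA (Arg): third position 2-fold.
Codon 2 CAA (Gln): third position 2-fold.
Codon 3 TTT (Phe): third position 2-fold.
Codon 4 AAC (Asn): third position 2-fold.
Codon 5 GAC (Asp): third position 2-fold.
Codon 6 AGA (Arg): third position 2-fold.
Codon 7 TCG (Ser): third position 4-fold.
Four-fold degenerate third positions: 1.

1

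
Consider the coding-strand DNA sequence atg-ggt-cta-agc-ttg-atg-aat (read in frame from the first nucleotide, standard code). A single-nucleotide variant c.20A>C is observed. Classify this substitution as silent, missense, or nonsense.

missense

Position 20 falls in codon 7: AAT → Asn.
After the substitution the codon is ACT → Thr.
Asn ≠ Thr, so this is a missense mutation.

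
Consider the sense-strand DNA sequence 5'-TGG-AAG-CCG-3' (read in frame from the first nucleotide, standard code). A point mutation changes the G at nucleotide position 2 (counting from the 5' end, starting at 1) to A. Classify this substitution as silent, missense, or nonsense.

nonsense

Position 2 falls in codon 1: TGG → Trp.
After the substitution the codon is TAG → Stop.
The new codon is a stop codon, so this is a nonsense mutation.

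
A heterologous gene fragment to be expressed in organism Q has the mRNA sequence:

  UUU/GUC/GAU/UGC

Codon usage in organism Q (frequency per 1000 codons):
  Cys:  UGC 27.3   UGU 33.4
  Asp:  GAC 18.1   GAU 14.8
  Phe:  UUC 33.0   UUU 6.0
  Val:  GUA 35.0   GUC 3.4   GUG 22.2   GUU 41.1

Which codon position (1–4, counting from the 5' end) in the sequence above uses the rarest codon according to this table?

2

Codon 1 UUU (Phe): 6.0 per 1000.
Codon 2 GUC (Val): 3.4 per 1000.
Codon 3 GAU (Asp): 14.8 per 1000.
Codon 4 UGC (Cys): 27.3 per 1000.
Lowest frequency is 3.4 at codon 2.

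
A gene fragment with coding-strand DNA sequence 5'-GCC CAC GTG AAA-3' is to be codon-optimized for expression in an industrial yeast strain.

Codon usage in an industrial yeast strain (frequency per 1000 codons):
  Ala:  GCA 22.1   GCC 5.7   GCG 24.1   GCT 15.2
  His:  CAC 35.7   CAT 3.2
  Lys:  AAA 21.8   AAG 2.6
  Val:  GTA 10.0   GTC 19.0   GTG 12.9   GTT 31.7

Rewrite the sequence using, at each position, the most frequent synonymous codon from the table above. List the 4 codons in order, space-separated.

Codon 1 (Ala): best is GCG at 24.1.
Codon 2 (His): best is CAC at 35.7.
Codon 3 (Val): best is GTT at 31.7.
Codon 4 (Lys): best is AAA at 21.8.

GCG CAC GTT AAA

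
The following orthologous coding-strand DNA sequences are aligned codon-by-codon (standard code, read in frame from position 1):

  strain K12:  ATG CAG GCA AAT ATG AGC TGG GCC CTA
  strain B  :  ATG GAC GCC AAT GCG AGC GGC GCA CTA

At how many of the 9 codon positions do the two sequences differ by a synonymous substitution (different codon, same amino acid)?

2

Codon 1: ATG Met / ATG Met — identical.
Codon 2: CAG Gln / GAC Asp — nonsynonymous.
Codon 3: GCA Ala / GCC Ala — synonymous.
Codon 4: AAT Asn / AAT Asn — identical.
Codon 5: ATG Met / GCG Ala — nonsynonymous.
Codon 6: AGC Ser / AGC Ser — identical.
Codon 7: TGG Trp / GGC Gly — nonsynonymous.
Codon 8: GCC Ala / GCA Ala — synonymous.
Codon 9: CTA Leu / CTA Leu — identical.
Synonymous differences: 2.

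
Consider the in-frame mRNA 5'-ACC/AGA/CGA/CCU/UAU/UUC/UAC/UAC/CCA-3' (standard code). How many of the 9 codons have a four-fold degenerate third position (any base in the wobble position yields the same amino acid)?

Codon 1 ACC (Thr): third position 4-fold.
Codon 2 AGA (Arg): third position 2-fold.
Codon 3 CGA (Arg): third position 4-fold.
Codon 4 CCU (Pro): third position 4-fold.
Codon 5 UAU (Tyr): third position 2-fold.
Codon 6 UUC (Phe): third position 2-fold.
Codon 7 UAC (Tyr): third position 2-fold.
Codon 8 UAC (Tyr): third position 2-fold.
Codon 9 CCA (Pro): third position 4-fold.
Four-fold degenerate third positions: 4.

4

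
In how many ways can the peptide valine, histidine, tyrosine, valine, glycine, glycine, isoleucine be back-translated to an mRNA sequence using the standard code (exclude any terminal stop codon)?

Val: 4 codons.
His: 2 codons.
Tyr: 2 codons.
Val: 4 codons.
Gly: 4 codons.
Gly: 4 codons.
Ile: 3 codons.
4 × 2 × 2 × 4 × 4 × 4 × 3 = 3072.

3072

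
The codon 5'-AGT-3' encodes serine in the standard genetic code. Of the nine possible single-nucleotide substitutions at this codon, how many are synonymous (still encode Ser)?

Position 1: none → 0 synonymous.
Position 2: none → 0 synonymous.
Position 3: AGC → 1 synonymous.
Total: 0 + 0 + 1 = 1.

1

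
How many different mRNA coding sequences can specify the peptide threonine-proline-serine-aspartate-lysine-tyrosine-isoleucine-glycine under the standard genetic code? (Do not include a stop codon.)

Thr: 4 codons.
Pro: 4 codons.
Ser: 6 codons.
Asp: 2 codons.
Lys: 2 codons.
Tyr: 2 codons.
Ile: 3 codons.
Gly: 4 codons.
4 × 4 × 6 × 2 × 2 × 2 × 3 × 4 = 9216.

9216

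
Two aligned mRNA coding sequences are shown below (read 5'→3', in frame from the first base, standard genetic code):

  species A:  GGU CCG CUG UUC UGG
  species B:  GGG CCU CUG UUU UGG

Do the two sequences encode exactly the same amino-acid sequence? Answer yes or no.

Codon 1: GGU Gly / GGG Gly — synonymous.
Codon 2: CCG Pro / CCU Pro — synonymous.
Codon 3: CUG Leu / CUG Leu — identical.
Codon 4: UUC Phe / UUU Phe — synonymous.
Codon 5: UGG Trp / UGG Trp — identical.
Nonsynonymous differences: 0 → same protein.

yes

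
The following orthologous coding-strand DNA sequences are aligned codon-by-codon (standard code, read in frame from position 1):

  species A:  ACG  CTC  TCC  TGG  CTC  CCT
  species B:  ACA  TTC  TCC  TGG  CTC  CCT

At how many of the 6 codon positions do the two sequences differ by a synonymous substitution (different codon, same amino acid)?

1

Codon 1: ACG Thr / ACA Thr — synonymous.
Codon 2: CTC Leu / TTC Phe — nonsynonymous.
Codon 3: TCC Ser / TCC Ser — identical.
Codon 4: TGG Trp / TGG Trp — identical.
Codon 5: CTC Leu / CTC Leu — identical.
Codon 6: CCT Pro / CCT Pro — identical.
Synonymous differences: 1.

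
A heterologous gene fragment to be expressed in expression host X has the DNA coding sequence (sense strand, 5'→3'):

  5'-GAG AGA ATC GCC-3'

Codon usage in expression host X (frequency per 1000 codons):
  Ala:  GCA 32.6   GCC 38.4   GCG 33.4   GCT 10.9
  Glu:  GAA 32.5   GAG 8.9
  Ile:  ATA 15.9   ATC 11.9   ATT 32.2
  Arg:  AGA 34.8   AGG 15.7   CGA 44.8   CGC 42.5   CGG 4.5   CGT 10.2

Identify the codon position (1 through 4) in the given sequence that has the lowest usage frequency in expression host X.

Codon 1 GAG (Glu): 8.9 per 1000.
Codon 2 AGA (Arg): 34.8 per 1000.
Codon 3 ATC (Ile): 11.9 per 1000.
Codon 4 GCC (Ala): 38.4 per 1000.
Lowest frequency is 8.9 at codon 1.

1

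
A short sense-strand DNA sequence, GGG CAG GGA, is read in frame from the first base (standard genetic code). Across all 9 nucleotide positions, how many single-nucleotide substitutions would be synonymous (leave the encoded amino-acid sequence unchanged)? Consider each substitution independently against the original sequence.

Codon 1 (GGG, Gly): 3 synonymous substitutions.
Codon 2 (CAG, Gln): 1 synonymous substitution.
Codon 3 (GGA, Gly): 3 synonymous substitutions.
Total: 3 + 1 + 3 = 7.

7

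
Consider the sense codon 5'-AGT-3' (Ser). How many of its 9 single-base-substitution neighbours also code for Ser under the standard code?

1

Position 1: none → 0 synonymous.
Position 2: none → 0 synonymous.
Position 3: AGC → 1 synonymous.
Total: 0 + 0 + 1 = 1.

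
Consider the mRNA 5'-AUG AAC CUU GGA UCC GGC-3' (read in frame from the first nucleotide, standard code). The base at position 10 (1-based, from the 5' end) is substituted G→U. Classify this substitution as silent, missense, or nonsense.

nonsense

Position 10 falls in codon 4: GGA → Gly.
After the substitution the codon is UGA → Stop.
The new codon is a stop codon, so this is a nonsense mutation.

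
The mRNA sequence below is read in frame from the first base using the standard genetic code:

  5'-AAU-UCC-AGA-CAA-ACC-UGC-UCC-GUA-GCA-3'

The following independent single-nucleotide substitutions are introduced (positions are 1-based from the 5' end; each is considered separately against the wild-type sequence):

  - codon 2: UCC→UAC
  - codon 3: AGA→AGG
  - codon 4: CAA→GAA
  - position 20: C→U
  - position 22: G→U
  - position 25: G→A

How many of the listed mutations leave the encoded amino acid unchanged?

Codon 2: UCC (Ser) → UAC (Tyr) — missense.
Codon 3: AGA (Arg) → AGG (Arg) — synonymous.
Codon 4: CAA (Gln) → GAA (Glu) — missense.
Codon 7: UCC (Ser) → UUC (Phe) — missense.
Codon 8: GUA (Val) → UUA (Leu) — missense.
Codon 9: GCA (Ala) → ACA (Thr) — missense.
Synonymous: 1 of 6.

1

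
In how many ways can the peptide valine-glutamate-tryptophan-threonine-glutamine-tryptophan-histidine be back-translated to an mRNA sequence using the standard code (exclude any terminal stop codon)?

Val: 4 codons.
Glu: 2 codons.
Trp: 1 codon.
Thr: 4 codons.
Gln: 2 codons.
Trp: 1 codon.
His: 2 codons.
4 × 2 × 1 × 4 × 2 × 1 × 2 = 128.

128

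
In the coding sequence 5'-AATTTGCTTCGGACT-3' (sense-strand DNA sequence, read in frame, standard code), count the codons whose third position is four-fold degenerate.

Codon 1 AAT (Asn): third position 2-fold.
Codon 2 TTG (Leu): third position 2-fold.
Codon 3 CTT (Leu): third position 4-fold.
Codon 4 CGG (Arg): third position 4-fold.
Codon 5 ACT (Thr): third position 4-fold.
Four-fold degenerate third positions: 3.

3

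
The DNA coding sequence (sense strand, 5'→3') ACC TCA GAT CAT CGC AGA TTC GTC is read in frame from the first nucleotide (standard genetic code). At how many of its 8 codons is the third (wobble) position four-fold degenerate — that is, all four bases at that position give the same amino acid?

4

Codon 1 ACC (Thr): third position 4-fold.
Codon 2 TCA (Ser): third position 4-fold.
Codon 3 GAT (Asp): third position 2-fold.
Codon 4 CAT (His): third position 2-fold.
Codon 5 CGC (Arg): third position 4-fold.
Codon 6 AGA (Arg): third position 2-fold.
Codon 7 TTC (Phe): third position 2-fold.
Codon 8 GTC (Val): third position 4-fold.
Four-fold degenerate third positions: 4.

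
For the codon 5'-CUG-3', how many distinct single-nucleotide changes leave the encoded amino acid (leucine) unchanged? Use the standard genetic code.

Position 1: UUG → 1 synonymous.
Position 2: none → 0 synonymous.
Position 3: CUU, CUC, CUA → 3 synonymous.
Total: 1 + 0 + 3 = 4.

4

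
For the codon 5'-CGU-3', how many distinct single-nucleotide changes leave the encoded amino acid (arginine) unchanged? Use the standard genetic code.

3

Position 1: none → 0 synonymous.
Position 2: none → 0 synonymous.
Position 3: CGC, CGA, CGG → 3 synonymous.
Total: 0 + 0 + 3 = 3.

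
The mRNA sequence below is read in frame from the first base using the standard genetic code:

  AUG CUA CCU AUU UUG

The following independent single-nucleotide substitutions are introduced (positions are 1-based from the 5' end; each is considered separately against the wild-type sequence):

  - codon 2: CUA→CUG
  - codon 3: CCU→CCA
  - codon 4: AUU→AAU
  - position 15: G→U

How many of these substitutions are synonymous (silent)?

Codon 2: CUA (Leu) → CUG (Leu) — synonymous.
Codon 3: CCU (Pro) → CCA (Pro) — synonymous.
Codon 4: AUU (Ile) → AAU (Asn) — missense.
Codon 5: UUG (Leu) → UUU (Phe) — missense.
Synonymous: 2 of 4.

2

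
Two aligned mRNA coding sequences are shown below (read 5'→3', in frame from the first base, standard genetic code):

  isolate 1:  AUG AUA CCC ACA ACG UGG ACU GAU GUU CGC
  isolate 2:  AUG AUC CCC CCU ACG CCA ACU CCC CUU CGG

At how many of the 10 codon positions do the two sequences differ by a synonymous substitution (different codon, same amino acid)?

Codon 1: AUG Met / AUG Met — identical.
Codon 2: AUA Ile / AUC Ile — synonymous.
Codon 3: CCC Pro / CCC Pro — identical.
Codon 4: ACA Thr / CCU Pro — nonsynonymous.
Codon 5: ACG Thr / ACG Thr — identical.
Codon 6: UGG Trp / CCA Pro — nonsynonymous.
Codon 7: ACU Thr / ACU Thr — identical.
Codon 8: GAU Asp / CCC Pro — nonsynonymous.
Codon 9: GUU Val / CUU Leu — nonsynonymous.
Codon 10: CGC Arg / CGG Arg — synonymous.
Synonymous differences: 2.

2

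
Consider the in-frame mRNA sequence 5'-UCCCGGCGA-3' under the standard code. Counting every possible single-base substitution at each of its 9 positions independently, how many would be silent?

Codon 1 (UCC, Ser): 3 synonymous substitutions.
Codon 2 (CGG, Arg): 4 synonymous substitutions.
Codon 3 (CGA, Arg): 4 synonymous substitutions.
Total: 3 + 4 + 4 = 11.

11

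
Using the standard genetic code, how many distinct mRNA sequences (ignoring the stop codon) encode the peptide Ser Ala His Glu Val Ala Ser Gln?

Ser: 6 codons.
Ala: 4 codons.
His: 2 codons.
Glu: 2 codons.
Val: 4 codons.
Ala: 4 codons.
Ser: 6 codons.
Gln: 2 codons.
6 × 4 × 2 × 2 × 4 × 4 × 6 × 2 = 18432.

18432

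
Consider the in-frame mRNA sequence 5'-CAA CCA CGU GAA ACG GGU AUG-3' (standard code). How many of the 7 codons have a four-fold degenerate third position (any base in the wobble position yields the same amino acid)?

4

Codon 1 CAA (Gln): third position 2-fold.
Codon 2 CCA (Pro): third position 4-fold.
Codon 3 CGU (Arg): third position 4-fold.
Codon 4 GAA (Glu): third position 2-fold.
Codon 5 ACG (Thr): third position 4-fold.
Codon 6 GGU (Gly): third position 4-fold.
Codon 7 AUG (Met): third position 1-fold.
Four-fold degenerate third positions: 4.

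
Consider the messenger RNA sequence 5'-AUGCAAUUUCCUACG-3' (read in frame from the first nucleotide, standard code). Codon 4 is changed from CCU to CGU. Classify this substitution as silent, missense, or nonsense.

Position 11 falls in codon 4: CCU → Pro.
After the substitution the codon is CGU → Arg.
Pro ≠ Arg, so this is a missense mutation.

missense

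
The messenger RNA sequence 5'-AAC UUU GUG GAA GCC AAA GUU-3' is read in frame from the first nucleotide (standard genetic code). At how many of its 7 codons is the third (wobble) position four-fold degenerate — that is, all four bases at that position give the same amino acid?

Codon 1 AAC (Asn): third position 2-fold.
Codon 2 UUU (Phe): third position 2-fold.
Codon 3 GUG (Val): third position 4-fold.
Codon 4 GAA (Glu): third position 2-fold.
Codon 5 GCC (Ala): third position 4-fold.
Codon 6 AAA (Lys): third position 2-fold.
Codon 7 GUU (Val): third position 4-fold.
Four-fold degenerate third positions: 3.

3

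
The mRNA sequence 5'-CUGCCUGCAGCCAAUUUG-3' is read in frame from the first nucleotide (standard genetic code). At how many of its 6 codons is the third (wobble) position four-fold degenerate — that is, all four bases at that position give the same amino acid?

4

Codon 1 CUG (Leu): third position 4-fold.
Codon 2 CCU (Pro): third position 4-fold.
Codon 3 GCA (Ala): third position 4-fold.
Codon 4 GCC (Ala): third position 4-fold.
Codon 5 AAU (Asn): third position 2-fold.
Codon 6 UUG (Leu): third position 2-fold.
Four-fold degenerate third positions: 4.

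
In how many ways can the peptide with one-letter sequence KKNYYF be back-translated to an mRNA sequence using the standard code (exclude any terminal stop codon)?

Lys: 2 codons.
Lys: 2 codons.
Asn: 2 codons.
Tyr: 2 codons.
Tyr: 2 codons.
Phe: 2 codons.
2 × 2 × 2 × 2 × 2 × 2 = 64.

64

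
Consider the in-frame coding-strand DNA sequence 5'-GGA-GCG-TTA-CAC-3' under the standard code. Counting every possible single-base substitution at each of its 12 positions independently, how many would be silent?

Codon 1 (GGA, Gly): 3 synonymous substitutions.
Codon 2 (GCG, Ala): 3 synonymous substitutions.
Codon 3 (TTA, Leu): 2 synonymous substitutions.
Codon 4 (CAC, His): 1 synonymous substitution.
Total: 3 + 3 + 2 + 1 = 9.

9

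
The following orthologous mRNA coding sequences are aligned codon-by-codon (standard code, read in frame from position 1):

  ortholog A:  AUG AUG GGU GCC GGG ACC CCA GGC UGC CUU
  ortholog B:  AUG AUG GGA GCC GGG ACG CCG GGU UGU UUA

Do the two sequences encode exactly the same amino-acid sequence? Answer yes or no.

yes

Codon 1: AUG Met / AUG Met — identical.
Codon 2: AUG Met / AUG Met — identical.
Codon 3: GGU Gly / GGA Gly — synonymous.
Codon 4: GCC Ala / GCC Ala — identical.
Codon 5: GGG Gly / GGG Gly — identical.
Codon 6: ACC Thr / ACG Thr — synonymous.
Codon 7: CCA Pro / CCG Pro — synonymous.
Codon 8: GGC Gly / GGU Gly — synonymous.
Codon 9: UGC Cys / UGU Cys — synonymous.
Codon 10: CUU Leu / UUA Leu — synonymous.
Nonsynonymous differences: 0 → same protein.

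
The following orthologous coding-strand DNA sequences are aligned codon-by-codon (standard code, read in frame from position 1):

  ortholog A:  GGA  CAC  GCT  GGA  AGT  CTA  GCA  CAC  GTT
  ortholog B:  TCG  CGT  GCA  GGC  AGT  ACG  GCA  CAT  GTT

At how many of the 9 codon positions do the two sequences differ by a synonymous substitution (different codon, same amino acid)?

3

Codon 1: GGA Gly / TCG Ser — nonsynonymous.
Codon 2: CAC His / CGT Arg — nonsynonymous.
Codon 3: GCT Ala / GCA Ala — synonymous.
Codon 4: GGA Gly / GGC Gly — synonymous.
Codon 5: AGT Ser / AGT Ser — identical.
Codon 6: CTA Leu / ACG Thr — nonsynonymous.
Codon 7: GCA Ala / GCA Ala — identical.
Codon 8: CAC His / CAT His — synonymous.
Codon 9: GTT Val / GTT Val — identical.
Synonymous differences: 3.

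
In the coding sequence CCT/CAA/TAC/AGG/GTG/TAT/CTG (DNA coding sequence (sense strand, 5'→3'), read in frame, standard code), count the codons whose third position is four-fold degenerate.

Codon 1 CCT (Pro): third position 4-fold.
Codon 2 CAA (Gln): third position 2-fold.
Codon 3 TAC (Tyr): third position 2-fold.
Codon 4 AGG (Arg): third position 2-fold.
Codon 5 GTG (Val): third position 4-fold.
Codon 6 TAT (Tyr): third position 2-fold.
Codon 7 CTG (Leu): third position 4-fold.
Four-fold degenerate third positions: 3.

3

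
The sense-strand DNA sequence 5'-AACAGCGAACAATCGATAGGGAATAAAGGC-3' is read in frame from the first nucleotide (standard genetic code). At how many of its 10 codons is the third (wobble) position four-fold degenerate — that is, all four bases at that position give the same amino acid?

3

Codon 1 AAC (Asn): third position 2-fold.
Codon 2 AGC (Ser): third position 2-fold.
Codon 3 GAA (Glu): third position 2-fold.
Codon 4 CAA (Gln): third position 2-fold.
Codon 5 TCG (Ser): third position 4-fold.
Codon 6 ATA (Ile): third position 3-fold.
Codon 7 GGG (Gly): third position 4-fold.
Codon 8 AAT (Asn): third position 2-fold.
Codon 9 AAA (Lys): third position 2-fold.
Codon 10 GGC (Gly): third position 4-fold.
Four-fold degenerate third positions: 3.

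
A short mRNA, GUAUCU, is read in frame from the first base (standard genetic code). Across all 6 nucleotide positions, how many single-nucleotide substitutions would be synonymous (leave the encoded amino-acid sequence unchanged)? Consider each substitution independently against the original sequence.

Codon 1 (GUA, Val): 3 synonymous substitutions.
Codon 2 (UCU, Ser): 3 synonymous substitutions.
Total: 3 + 3 = 6.

6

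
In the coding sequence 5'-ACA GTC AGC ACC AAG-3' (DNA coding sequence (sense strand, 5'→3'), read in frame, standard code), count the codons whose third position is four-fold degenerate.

Codon 1 ACA (Thr): third position 4-fold.
Codon 2 GTC (Val): third position 4-fold.
Codon 3 AGC (Ser): third position 2-fold.
Codon 4 ACC (Thr): third position 4-fold.
Codon 5 AAG (Lys): third position 2-fold.
Four-fold degenerate third positions: 3.

3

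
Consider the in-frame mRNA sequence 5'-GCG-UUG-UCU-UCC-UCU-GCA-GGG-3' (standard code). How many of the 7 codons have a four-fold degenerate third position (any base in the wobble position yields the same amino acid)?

Codon 1 GCG (Ala): third position 4-fold.
Codon 2 UUG (Leu): third position 2-fold.
Codon 3 UCU (Ser): third position 4-fold.
Codon 4 UCC (Ser): third position 4-fold.
Codon 5 UCU (Ser): third position 4-fold.
Codon 6 GCA (Ala): third position 4-fold.
Codon 7 GGG (Gly): third position 4-fold.
Four-fold degenerate third positions: 6.

6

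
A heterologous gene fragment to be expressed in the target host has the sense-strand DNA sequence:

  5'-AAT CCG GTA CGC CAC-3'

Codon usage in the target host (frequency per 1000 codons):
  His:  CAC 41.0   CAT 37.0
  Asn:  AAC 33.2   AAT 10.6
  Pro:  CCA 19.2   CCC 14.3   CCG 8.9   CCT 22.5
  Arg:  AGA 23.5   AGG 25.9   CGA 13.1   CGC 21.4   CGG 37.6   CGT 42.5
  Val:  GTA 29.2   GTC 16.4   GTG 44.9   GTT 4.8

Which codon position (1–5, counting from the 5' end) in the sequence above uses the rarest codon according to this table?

2

Codon 1 AAT (Asn): 10.6 per 1000.
Codon 2 CCG (Pro): 8.9 per 1000.
Codon 3 GTA (Val): 29.2 per 1000.
Codon 4 CGC (Arg): 21.4 per 1000.
Codon 5 CAC (His): 41.0 per 1000.
Lowest frequency is 8.9 at codon 2.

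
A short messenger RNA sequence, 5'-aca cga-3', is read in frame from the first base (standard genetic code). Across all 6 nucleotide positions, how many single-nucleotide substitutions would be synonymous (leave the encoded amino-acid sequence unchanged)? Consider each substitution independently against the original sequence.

7

Codon 1 (ACA, Thr): 3 synonymous substitutions.
Codon 2 (CGA, Arg): 4 synonymous substitutions.
Total: 3 + 4 = 7.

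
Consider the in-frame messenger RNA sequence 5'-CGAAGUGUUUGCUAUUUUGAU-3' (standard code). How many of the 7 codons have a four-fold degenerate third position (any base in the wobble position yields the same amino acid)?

Codon 1 CGA (Arg): third position 4-fold.
Codon 2 AGU (Ser): third position 2-fold.
Codon 3 GUU (Val): third position 4-fold.
Codon 4 UGC (Cys): third position 2-fold.
Codon 5 UAU (Tyr): third position 2-fold.
Codon 6 UUU (Phe): third position 2-fold.
Codon 7 GAU (Asp): third position 2-fold.
Four-fold degenerate third positions: 2.

2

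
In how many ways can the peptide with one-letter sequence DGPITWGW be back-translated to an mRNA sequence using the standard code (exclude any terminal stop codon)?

Asp: 2 codons.
Gly: 4 codons.
Pro: 4 codons.
Ile: 3 codons.
Thr: 4 codons.
Trp: 1 codon.
Gly: 4 codons.
Trp: 1 codon.
2 × 4 × 4 × 3 × 4 × 1 × 4 × 1 = 1536.

1536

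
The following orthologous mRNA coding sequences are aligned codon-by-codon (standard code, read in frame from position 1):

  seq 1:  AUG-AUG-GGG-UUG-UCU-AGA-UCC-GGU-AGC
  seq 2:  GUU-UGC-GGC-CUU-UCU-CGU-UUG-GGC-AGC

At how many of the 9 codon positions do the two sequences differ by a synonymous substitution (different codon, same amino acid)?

4

Codon 1: AUG Met / GUU Val — nonsynonymous.
Codon 2: AUG Met / UGC Cys — nonsynonymous.
Codon 3: GGG Gly / GGC Gly — synonymous.
Codon 4: UUG Leu / CUU Leu — synonymous.
Codon 5: UCU Ser / UCU Ser — identical.
Codon 6: AGA Arg / CGU Arg — synonymous.
Codon 7: UCC Ser / UUG Leu — nonsynonymous.
Codon 8: GGU Gly / GGC Gly — synonymous.
Codon 9: AGC Ser / AGC Ser — identical.
Synonymous differences: 4.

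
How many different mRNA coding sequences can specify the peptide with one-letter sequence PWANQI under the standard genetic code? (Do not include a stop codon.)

Pro: 4 codons.
Trp: 1 codon.
Ala: 4 codons.
Asn: 2 codons.
Gln: 2 codons.
Ile: 3 codons.
4 × 1 × 4 × 2 × 2 × 3 = 192.

192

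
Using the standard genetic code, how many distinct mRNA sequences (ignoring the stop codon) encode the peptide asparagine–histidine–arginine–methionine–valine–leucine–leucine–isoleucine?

Asn: 2 codons.
His: 2 codons.
Arg: 6 codons.
Met: 1 codon.
Val: 4 codons.
Leu: 6 codons.
Leu: 6 codons.
Ile: 3 codons.
2 × 2 × 6 × 1 × 4 × 6 × 6 × 3 = 10368.

10368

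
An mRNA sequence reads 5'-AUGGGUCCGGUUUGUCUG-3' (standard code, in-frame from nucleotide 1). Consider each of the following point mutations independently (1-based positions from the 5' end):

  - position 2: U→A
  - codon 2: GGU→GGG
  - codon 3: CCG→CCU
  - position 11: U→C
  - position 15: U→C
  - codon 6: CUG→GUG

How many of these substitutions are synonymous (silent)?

3

Codon 1: AUG (Met) → AAG (Lys) — missense.
Codon 2: GGU (Gly) → GGG (Gly) — synonymous.
Codon 3: CCG (Pro) → CCU (Pro) — synonymous.
Codon 4: GUU (Val) → GCU (Ala) — missense.
Codon 5: UGU (Cys) → UGC (Cys) — synonymous.
Codon 6: CUG (Leu) → GUG (Val) — missense.
Synonymous: 3 of 6.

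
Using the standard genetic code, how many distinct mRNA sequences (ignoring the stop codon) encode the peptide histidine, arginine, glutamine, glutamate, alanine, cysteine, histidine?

768

His: 2 codons.
Arg: 6 codons.
Gln: 2 codons.
Glu: 2 codons.
Ala: 4 codons.
Cys: 2 codons.
His: 2 codons.
2 × 6 × 2 × 2 × 4 × 2 × 2 = 768.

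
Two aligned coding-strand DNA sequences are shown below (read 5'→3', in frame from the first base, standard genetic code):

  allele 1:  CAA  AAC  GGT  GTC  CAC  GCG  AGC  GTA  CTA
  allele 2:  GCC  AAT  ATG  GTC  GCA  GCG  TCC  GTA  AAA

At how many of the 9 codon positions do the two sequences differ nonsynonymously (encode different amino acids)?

4

Codon 1: CAA Gln / GCC Ala — nonsynonymous.
Codon 2: AAC Asn / AAT Asn — synonymous.
Codon 3: GGT Gly / ATG Met — nonsynonymous.
Codon 4: GTC Val / GTC Val — identical.
Codon 5: CAC His / GCA Ala — nonsynonymous.
Codon 6: GCG Ala / GCG Ala — identical.
Codon 7: AGC Ser / TCC Ser — synonymous.
Codon 8: GTA Val / GTA Val — identical.
Codon 9: CTA Leu / AAA Lys — nonsynonymous.
Nonsynonymous differences: 4.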